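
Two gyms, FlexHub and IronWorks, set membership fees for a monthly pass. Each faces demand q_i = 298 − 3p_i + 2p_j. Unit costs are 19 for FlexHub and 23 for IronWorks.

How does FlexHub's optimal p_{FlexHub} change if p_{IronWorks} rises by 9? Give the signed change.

FlexHub's profit: π = (p_{FlexHub} − 19)(298 − 3p_{FlexHub} + 2p_{IronWorks}).
∂π/∂p_{FlexHub} = 355 − 6p_{FlexHub} + 2p_{IronWorks} = 0 ⇒ p_{FlexHub} = 355/6 + (1/3)p_{IronWorks}.
The reaction-function slope is 1/3, so a 9-unit rise in p_{IronWorks} moves p_{FlexHub} by 1/3 × 9 = 3. FlexHub's best response rises — the actions are strategic complements.

3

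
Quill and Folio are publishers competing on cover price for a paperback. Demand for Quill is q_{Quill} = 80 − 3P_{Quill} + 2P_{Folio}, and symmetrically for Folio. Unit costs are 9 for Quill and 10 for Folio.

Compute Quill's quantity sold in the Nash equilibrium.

53.8125

Quill's profit: π = (P_{Quill} − 9)(80 − 3P_{Quill} + 2P_{Folio}).
∂π/∂P_{Quill} = 107 − 6P_{Quill} + 2P_{Folio} = 0 ⇒ P_{Quill} = 107/6 + (1/3)P_{Folio}.
Similarly P_{Folio} = 55/3 + (1/3)P_{Quill}.
Substituting the second reaction function into the first: P_{Quill} = 107/6 + (1/3)(55/3 + (1/3)P_{Quill}), which gives (8/9)P_{Quill} = 431/18 ⇒ P_{Quill} = 26.9375.
Then P_{Folio} = 55/3 + (1/3)·26.9375 = 27.3125.
q_{Quill} = 80 − 3·26.9375 + 2·27.3125 = 53.8125.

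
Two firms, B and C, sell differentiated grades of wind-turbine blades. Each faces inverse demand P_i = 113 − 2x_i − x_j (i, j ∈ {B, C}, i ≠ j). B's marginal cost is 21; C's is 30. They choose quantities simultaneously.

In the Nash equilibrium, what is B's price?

59

Firm B's profit: π = x_B(113 − 2x_B − x_C) − 21x_B.
∂π/∂x_B = 92 − 4x_B − x_C = 0 ⇒ x_B = 23 − 0.25x_C.
Similarly x_C = 20.75 − 0.25x_B.
Solving the two reaction functions simultaneously: (1 − (−0.25)(−0.25))x_B = 23 − 0.25·20.75, so 0.9375x_B = 17.8125 and x_B = 19.
Then x_C = 20.75 − 0.25·19 = 16.
P_B = 113 − 2·19 − 16 = 59.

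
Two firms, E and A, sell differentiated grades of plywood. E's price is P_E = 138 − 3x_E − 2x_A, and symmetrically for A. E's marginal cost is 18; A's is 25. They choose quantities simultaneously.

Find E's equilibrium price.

64.3125

Firm E's profit: π = x_E(138 − 3x_E − 2x_A) − 18x_E.
∂π/∂x_E = 120 − 6x_E − 2x_A = 0 ⇒ x_E = 20 − (1/3)x_A.
Similarly x_A = 113/6 − (1/3)x_E.
Plugging x_A into E's best response: x_E = 20 − (1/3)(113/6 − (1/3)x_E) ⇒ (8/9)x_E = 247/18, so x_E = 15.4375.
Then x_A = 113/6 − (1/3)·15.4375 = 13.6875.
P_E = 138 − 3·15.4375 − 2·13.6875 = 64.3125.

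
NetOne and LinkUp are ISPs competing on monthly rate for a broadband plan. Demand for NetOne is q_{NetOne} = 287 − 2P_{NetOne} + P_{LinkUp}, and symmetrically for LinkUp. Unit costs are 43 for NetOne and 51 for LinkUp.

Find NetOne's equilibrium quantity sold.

NetOne's profit: π = (P_{NetOne} − 43)(287 − 2P_{NetOne} + P_{LinkUp}).
∂π/∂P_{NetOne} = 373 − 4P_{NetOne} + P_{LinkUp} = 0 ⇒ P_{NetOne} = 93.25 + 0.25P_{LinkUp}.
Similarly P_{LinkUp} = 97.25 + 0.25P_{NetOne}.
Plugging P_{LinkUp} into NetOne's best response: P_{NetOne} = 93.25 + 0.25(97.25 + 0.25P_{NetOne}) ⇒ 0.9375P_{NetOne} = 117.5625, so P_{NetOne} = 125.4.
Then P_{LinkUp} = 97.25 + 0.25·125.4 = 128.6.
q_{NetOne} = 287 − 2·125.4 + 128.6 = 164.8.

164.8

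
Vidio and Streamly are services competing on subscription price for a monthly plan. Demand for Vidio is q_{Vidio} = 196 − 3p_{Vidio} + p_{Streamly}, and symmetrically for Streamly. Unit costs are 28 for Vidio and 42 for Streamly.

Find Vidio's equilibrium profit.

Vidio's profit: π = (p_{Vidio} − 28)(196 − 3p_{Vidio} + p_{Streamly}).
∂π/∂p_{Vidio} = 280 − 6p_{Vidio} + p_{Streamly} = 0 ⇒ p_{Vidio} = 140/3 + (1/6)p_{Streamly}.
Similarly p_{Streamly} = 161/3 + (1/6)p_{Vidio}.
Solving the two reaction functions simultaneously: (1 − (1/6)(1/6))p_{Vidio} = 140/3 + (1/6)·(161/3), so (35/36)p_{Vidio} = 1001/18 and p_{Vidio} = 57.2.
Then p_{Streamly} = 161/3 + (1/6)·57.2 = 63.2.
q_{Vidio} = 196 − 3·57.2 + 63.2 = 87.6.
Profit = (57.2 − 28)·87.6 = 2557.92.

2557.92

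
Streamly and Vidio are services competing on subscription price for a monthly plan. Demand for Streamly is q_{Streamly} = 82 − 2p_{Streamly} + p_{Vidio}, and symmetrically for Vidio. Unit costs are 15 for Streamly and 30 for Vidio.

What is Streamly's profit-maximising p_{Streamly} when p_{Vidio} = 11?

Streamly's profit: π = (p_{Streamly} − 15)(82 − 2p_{Streamly} + p_{Vidio}).
∂π/∂p_{Streamly} = 112 − 4p_{Streamly} + p_{Vidio} = 0 ⇒ p_{Streamly} = 28 + 0.25p_{Vidio}.
At p_{Vidio} = 11: p_{Streamly} = 28 + 0.25·11 = 30.75.

30.75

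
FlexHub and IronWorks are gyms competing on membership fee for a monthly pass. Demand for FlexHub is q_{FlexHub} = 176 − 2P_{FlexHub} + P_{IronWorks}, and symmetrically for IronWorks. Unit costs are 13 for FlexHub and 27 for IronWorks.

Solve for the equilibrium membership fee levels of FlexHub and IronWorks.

FlexHub's profit: π = (P_{FlexHub} − 13)(176 − 2P_{FlexHub} + P_{IronWorks}).
∂π/∂P_{FlexHub} = 202 − 4P_{FlexHub} + P_{IronWorks} = 0 ⇒ P_{FlexHub} = 50.5 + 0.25P_{IronWorks}.
Similarly P_{IronWorks} = 57.5 + 0.25P_{FlexHub}.
Plugging P_{IronWorks} into FlexHub's best response: P_{FlexHub} = 50.5 + 0.25(57.5 + 0.25P_{FlexHub}) ⇒ 0.9375P_{FlexHub} = 64.875, so P_{FlexHub} = 69.2.
Then P_{IronWorks} = 57.5 + 0.25·69.2 = 74.8.

69.2, 74.8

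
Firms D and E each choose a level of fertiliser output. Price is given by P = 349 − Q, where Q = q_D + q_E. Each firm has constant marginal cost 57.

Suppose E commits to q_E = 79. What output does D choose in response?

106.5

Firm D's profit: π = q_D(349 − (q_D + q_E)) − 57q_D.
∂π/∂q_D = 292 − 2q_D − q_E = 0, so q_D = 146 − 0.5q_E.
At q_E = 79: q_D = 146 − 0.5·79 = 106.5.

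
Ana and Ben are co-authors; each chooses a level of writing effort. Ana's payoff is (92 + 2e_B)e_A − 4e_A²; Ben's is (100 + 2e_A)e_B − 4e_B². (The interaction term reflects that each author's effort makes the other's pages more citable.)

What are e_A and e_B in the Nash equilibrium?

15.6, 16.4

Expanding Ana's payoff: 92e_A + 2e_Be_A − 4e_A².
∂π/∂e_A = 92 + 2e_B − 8e_A = 0, so e_A = 11.5 + 0.25e_B.
Likewise for Ben: e_B = 12.5 + 0.25e_A.
Solving the two reaction functions simultaneously: (1 − (0.25)(0.25))e_A = 11.5 + 0.25·12.5, so 0.9375e_A = 14.625 and e_A = 15.6.
Then e_B = 12.5 + 0.25·15.6 = 16.4.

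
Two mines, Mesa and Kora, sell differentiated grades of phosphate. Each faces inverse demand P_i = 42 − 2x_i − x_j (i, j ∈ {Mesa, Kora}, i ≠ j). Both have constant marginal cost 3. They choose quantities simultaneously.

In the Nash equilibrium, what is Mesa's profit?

Mine Mesa's profit: π = x_{Mesa}(42 − 2x_{Mesa} − x_{Kora}) − 3x_{Mesa}.
∂π/∂x_{Mesa} = 39 − 4x_{Mesa} − x_{Kora} = 0 ⇒ x_{Mesa} = 9.75 − 0.25x_{Kora}.
Setting x_{Mesa} = x_{Kora} in the reaction function: x_{Mesa} = 9.75 − 0.25x_{Mesa}, so x_{Mesa} = 9.75 / 1.25 = 7.8.
P_{Mesa} = 42 − 2·7.8 − 7.8 = 18.6.
Profit = (18.6 − 3)·7.8 = 121.68.

121.68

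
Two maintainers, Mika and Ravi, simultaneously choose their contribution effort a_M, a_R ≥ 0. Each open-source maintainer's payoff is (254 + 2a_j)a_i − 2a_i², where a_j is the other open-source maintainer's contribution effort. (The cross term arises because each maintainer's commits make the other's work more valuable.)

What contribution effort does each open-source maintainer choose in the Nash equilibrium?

Mika's payoff is (254 + 2a_R)a_M − 2a_M².
∂π/∂a_M = 254 + 2a_R − 4a_M = 0, so a_M = 63.5 + 0.5a_R.
The game is symmetric, so in equilibrium a_R = a_M: the reaction function gives 0.5a_M = 63.5, hence a_M = 127.

127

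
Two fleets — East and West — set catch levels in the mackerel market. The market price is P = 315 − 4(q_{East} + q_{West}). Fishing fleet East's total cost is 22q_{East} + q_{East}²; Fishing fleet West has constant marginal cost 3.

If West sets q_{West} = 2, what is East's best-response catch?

28.5

Fishing fleet East's profit: π = q_{East}(315 − 4(q_{East} + q_{West})) − 22q_{East} − q_{East}².
∂π/∂q_{East} = 293 − 10q_{East} − 4q_{West} = 0, so q_{East} = 29.3 − 0.4q_{West}.
At q_{West} = 2: q_{East} = 29.3 − 0.4·2 = 28.5.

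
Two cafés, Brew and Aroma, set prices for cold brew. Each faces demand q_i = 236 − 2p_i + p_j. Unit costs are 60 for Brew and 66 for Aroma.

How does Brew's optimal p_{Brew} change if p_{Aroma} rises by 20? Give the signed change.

5

Brew's profit: π = (p_{Brew} − 60)(236 − 2p_{Brew} + p_{Aroma}).
∂π/∂p_{Brew} = 356 − 4p_{Brew} + p_{Aroma} = 0 ⇒ p_{Brew} = 89 + 0.25p_{Aroma}.
The reaction-function slope is 0.25, so a 20-unit rise in p_{Aroma} moves p_{Brew} by 0.25 × 20 = 5. Brew's best response rises — the actions are strategic complements.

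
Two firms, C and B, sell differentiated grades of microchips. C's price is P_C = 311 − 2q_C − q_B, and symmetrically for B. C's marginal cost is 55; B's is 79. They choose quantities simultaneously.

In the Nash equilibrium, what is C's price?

160.6

Firm C's profit: π = q_C(311 − 2q_C − q_B) − 55q_C.
∂π/∂q_C = 256 − 4q_C − q_B = 0 ⇒ q_C = 64 − 0.25q_B.
Similarly q_B = 58 − 0.25q_C.
Substituting the second reaction function into the first: q_C = 64 − 0.25(58 − 0.25q_C), which gives 0.9375q_C = 49.5 ⇒ q_C = 52.8.
Then q_B = 58 − 0.25·52.8 = 44.8.
P_C = 311 − 2·52.8 − 44.8 = 160.6.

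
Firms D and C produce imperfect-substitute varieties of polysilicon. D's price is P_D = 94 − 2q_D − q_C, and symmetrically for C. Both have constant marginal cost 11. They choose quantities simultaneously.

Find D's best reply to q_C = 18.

Firm D's profit: π = q_D(94 − 2q_D − q_C) − 11q_D.
∂π/∂q_D = 83 − 4q_D − q_C = 0 ⇒ q_D = 20.75 − 0.25q_C.
At q_C = 18: q_D = 20.75 − 0.25·18 = 16.25.

16.25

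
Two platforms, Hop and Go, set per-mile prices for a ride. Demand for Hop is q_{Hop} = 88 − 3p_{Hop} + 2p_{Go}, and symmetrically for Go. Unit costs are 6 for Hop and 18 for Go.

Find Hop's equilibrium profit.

Hop's profit: π = (p_{Hop} − 6)(88 − 3p_{Hop} + 2p_{Go}).
∂π/∂p_{Hop} = 106 − 6p_{Hop} + 2p_{Go} = 0 ⇒ p_{Hop} = 53/3 + (1/3)p_{Go}.
Similarly p_{Go} = 71/3 + (1/3)p_{Hop}.
Solving the two reaction functions simultaneously: (1 − (1/3)(1/3))p_{Hop} = 53/3 + (1/3)·(71/3), so (8/9)p_{Hop} = 230/9 and p_{Hop} = 28.75.
Then p_{Go} = 71/3 + (1/3)·28.75 = 33.25.
q_{Hop} = 88 − 3·28.75 + 2·33.25 = 68.25.
Profit = (28.75 − 6)·68.25 = 1552.6875.

1552.6875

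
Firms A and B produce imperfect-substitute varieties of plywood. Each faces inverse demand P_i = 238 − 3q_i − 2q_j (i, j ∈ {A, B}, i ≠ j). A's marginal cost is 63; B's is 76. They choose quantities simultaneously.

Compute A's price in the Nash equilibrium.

Firm A's profit: π = q_A(238 − 3q_A − 2q_B) − 63q_A.
∂π/∂q_A = 175 − 6q_A − 2q_B = 0 ⇒ q_A = 175/6 − (1/3)q_B.
Similarly q_B = 27 − (1/3)q_A.
Plugging q_B into A's best response: q_A = 175/6 − (1/3)(27 − (1/3)q_A) ⇒ (8/9)q_A = 121/6, so q_A = 22.6875.
Then q_B = 27 − (1/3)·22.6875 = 19.4375.
P_A = 238 − 3·22.6875 − 2·19.4375 = 131.0625.

131.0625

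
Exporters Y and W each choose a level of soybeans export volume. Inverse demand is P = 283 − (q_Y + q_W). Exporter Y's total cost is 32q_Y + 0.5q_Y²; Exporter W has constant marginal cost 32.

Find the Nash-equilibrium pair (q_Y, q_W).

Exporter Y's profit: π = q_Y(283 − (q_Y + q_W)) − 32q_Y − 0.5q_Y².
∂π/∂q_Y = 251 − 3q_Y − q_W = 0, so q_Y = 251/3 − (1/3)q_W.
For W: ∂π/∂q_W = 251 − 2q_W − q_Y = 0 ⇒ q_W = 125.5 − 0.5q_Y.
Solving the two reaction functions simultaneously: (1 − (−1/3)(−0.5))q_Y = 251/3 − (1/3)·125.5, so (5/6)q_Y = 251/6 and q_Y = 50.2.
Then q_W = 125.5 − 0.5·50.2 = 100.4.

50.2, 100.4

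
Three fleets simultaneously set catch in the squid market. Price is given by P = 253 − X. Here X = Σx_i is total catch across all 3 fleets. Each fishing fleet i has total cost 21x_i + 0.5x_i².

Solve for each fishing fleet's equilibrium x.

46.4

A representative fishing fleet's profit is π_i = x_i(253 − X) − 21x_i − 0.5x_i², with X = x_i + Σ_{j≠i} x_j.
First-order condition: 232 − 3x_i − Σ_{j≠i} x_j = 0.
Imposing symmetry (x_j = x for all j) turns Σ_{j≠i} x_j into 2x, so 232 = 5x and x = 46.4.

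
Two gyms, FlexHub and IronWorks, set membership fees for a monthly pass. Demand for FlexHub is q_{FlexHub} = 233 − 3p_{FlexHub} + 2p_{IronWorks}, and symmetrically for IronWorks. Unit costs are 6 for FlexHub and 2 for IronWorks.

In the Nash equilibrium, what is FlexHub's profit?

9408

FlexHub's profit: π = (p_{FlexHub} − 6)(233 − 3p_{FlexHub} + 2p_{IronWorks}).
∂π/∂p_{FlexHub} = 251 − 6p_{FlexHub} + 2p_{IronWorks} = 0 ⇒ p_{FlexHub} = 251/6 + (1/3)p_{IronWorks}.
Similarly p_{IronWorks} = 239/6 + (1/3)p_{FlexHub}.
Solving the two reaction functions simultaneously: (1 − (1/3)(1/3))p_{FlexHub} = 251/6 + (1/3)·(239/6), so (8/9)p_{FlexHub} = 496/9 and p_{FlexHub} = 62.
Then p_{IronWorks} = 239/6 + (1/3)·62 = 60.5.
q_{FlexHub} = 233 − 3·62 + 2·60.5 = 168.
Profit = (62 − 6)·168 = 9408.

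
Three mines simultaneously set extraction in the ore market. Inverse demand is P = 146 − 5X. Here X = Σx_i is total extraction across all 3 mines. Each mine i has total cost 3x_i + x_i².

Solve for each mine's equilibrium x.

6.5

A representative mine's profit is π_i = x_i(146 − 5X) − 3x_i − x_i², with X = x_i + Σ_{j≠i} x_j.
First-order condition: 143 − 12x_i − 5Σ_{j≠i} x_j = 0.
In a symmetric equilibrium every mine chooses the same x, so Σ_{j≠i} x_j = 2x. The condition becomes 143 − 22x = 0, giving x = 143/22 = 6.5.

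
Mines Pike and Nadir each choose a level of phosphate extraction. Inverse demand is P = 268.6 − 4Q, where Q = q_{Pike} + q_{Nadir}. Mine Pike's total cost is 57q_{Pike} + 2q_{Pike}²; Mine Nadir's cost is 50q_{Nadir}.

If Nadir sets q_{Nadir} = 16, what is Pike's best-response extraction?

12.3

Mine Pike's profit: π = q_{Pike}(268.6 − 4(q_{Pike} + q_{Nadir})) − 57q_{Pike} − 2q_{Pike}².
∂π/∂q_{Pike} = 211.6 − 12q_{Pike} − 4q_{Nadir} = 0, so q_{Pike} = 529/30 − (1/3)q_{Nadir}.
At q_{Nadir} = 16: q_{Pike} = 529/30 − (1/3)·16 = 12.3.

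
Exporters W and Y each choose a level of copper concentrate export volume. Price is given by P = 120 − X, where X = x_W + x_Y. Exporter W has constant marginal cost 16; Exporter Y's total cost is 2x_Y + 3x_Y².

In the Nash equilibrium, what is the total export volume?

Exporter W's profit: π = x_W(120 − (x_W + x_Y)) − 16x_W.
∂π/∂x_W = 104 − 2x_W − x_Y = 0, so x_W = 52 − 0.5x_Y.
For Y: ∂π/∂x_Y = 118 − 8x_Y − x_W = 0 ⇒ x_Y = 14.75 − 0.125x_W.
Substituting the second reaction function into the first: x_W = 52 − 0.5(14.75 − 0.125x_W), which gives 0.9375x_W = 44.625 ⇒ x_W = 47.6.
Then x_Y = 14.75 − 0.125·47.6 = 8.8.
Total export volume: 47.6 + 8.8 = 56.4.

56.4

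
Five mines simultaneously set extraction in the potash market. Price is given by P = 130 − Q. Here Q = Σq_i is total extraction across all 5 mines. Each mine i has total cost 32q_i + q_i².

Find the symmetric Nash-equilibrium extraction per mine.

12.25

A representative mine's profit is π_i = q_i(130 − Q) − 32q_i − q_i², with Q = q_i + Σ_{j≠i} q_j.
First-order condition: 98 − 4q_i − Σ_{j≠i} q_j = 0.
In a symmetric equilibrium every mine chooses the same q, so Σ_{j≠i} q_j = 4q. The condition becomes 98 − 8q = 0, giving q = 98/8 = 12.25.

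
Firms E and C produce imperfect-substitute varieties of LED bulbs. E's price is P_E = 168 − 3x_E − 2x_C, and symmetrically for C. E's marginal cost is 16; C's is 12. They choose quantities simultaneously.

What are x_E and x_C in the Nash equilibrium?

18.75, 19.75

Firm E's profit: π = x_E(168 − 3x_E − 2x_C) − 16x_E.
∂π/∂x_E = 152 − 6x_E − 2x_C = 0 ⇒ x_E = 76/3 − (1/3)x_C.
Similarly x_C = 26 − (1/3)x_E.
Solving the two reaction functions simultaneously: (1 − (−1/3)(−1/3))x_E = 76/3 − (1/3)·26, so (8/9)x_E = 50/3 and x_E = 18.75.
Then x_C = 26 − (1/3)·18.75 = 19.75.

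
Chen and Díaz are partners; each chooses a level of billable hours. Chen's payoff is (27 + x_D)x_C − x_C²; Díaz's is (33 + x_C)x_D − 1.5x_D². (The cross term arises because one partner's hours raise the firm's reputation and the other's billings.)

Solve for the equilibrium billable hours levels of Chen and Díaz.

Expanding Chen's payoff: 27x_C + x_Dx_C − x_C².
∂π/∂x_C = 27 + x_D − 2x_C = 0, so x_C = 13.5 + 0.5x_D.
Likewise for Díaz: x_D = 11 + (1/3)x_C.
Solving the two reaction functions simultaneously: (1 − (0.5)(1/3))x_C = 13.5 + 0.5·11, so (5/6)x_C = 19 and x_C = 22.8.
Then x_D = 11 + (1/3)·22.8 = 18.6.

22.8, 18.6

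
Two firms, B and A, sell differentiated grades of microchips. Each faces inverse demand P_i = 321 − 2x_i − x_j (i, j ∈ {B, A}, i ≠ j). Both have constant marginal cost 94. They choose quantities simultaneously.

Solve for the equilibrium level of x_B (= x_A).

45.4

Firm B's profit: π = x_B(321 − 2x_B − x_A) − 94x_B.
∂π/∂x_B = 227 − 4x_B − x_A = 0 ⇒ x_B = 56.75 − 0.25x_A.
The game is symmetric, so in equilibrium x_A = x_B: the reaction function gives 1.25x_B = 56.75, hence x_B = 45.4.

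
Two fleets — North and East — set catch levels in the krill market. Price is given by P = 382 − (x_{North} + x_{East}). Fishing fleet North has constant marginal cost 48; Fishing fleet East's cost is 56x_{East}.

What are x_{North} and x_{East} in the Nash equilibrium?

114, 106

Fishing fleet North's profit: π = x_{North}(382 − (x_{North} + x_{East})) − 48x_{North}.
∂π/∂x_{North} = 334 − 2x_{North} − x_{East} = 0, so x_{North} = 167 − 0.5x_{East}.
By the same steps for East: x_{East} = 163 − 0.5x_{North}.
Solving the two reaction functions simultaneously: (1 − (−0.5)(−0.5))x_{North} = 167 − 0.5·163, so 0.75x_{North} = 85.5 and x_{North} = 114.
Then x_{East} = 163 − 0.5·114 = 106.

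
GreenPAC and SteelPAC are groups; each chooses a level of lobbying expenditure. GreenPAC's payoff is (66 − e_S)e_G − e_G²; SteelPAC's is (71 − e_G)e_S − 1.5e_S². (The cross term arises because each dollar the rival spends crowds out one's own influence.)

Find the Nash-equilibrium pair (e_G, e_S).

25.4, 15.2

Expanding GreenPAC's payoff: 66e_G − e_Se_G − e_G².
∂π/∂e_G = 66 − e_S − 2e_G = 0, so e_G = 33 − 0.5e_S.
Likewise for SteelPAC: e_S = 71/3 − (1/3)e_G.
Solving the two reaction functions simultaneously: (1 − (−0.5)(−1/3))e_G = 33 − 0.5·(71/3), so (5/6)e_G = 127/6 and e_G = 25.4.
Then e_S = 71/3 − (1/3)·25.4 = 15.2.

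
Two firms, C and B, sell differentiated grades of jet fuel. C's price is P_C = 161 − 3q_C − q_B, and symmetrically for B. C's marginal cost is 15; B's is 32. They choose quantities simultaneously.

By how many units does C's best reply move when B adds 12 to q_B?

-2

Firm C's profit: π = q_C(161 − 3q_C − q_B) − 15q_C.
∂π/∂q_C = 146 − 6q_C − q_B = 0 ⇒ q_C = 73/3 − (1/6)q_B.
The reaction-function slope is −1/6, so a 12-unit rise in q_B moves q_C by −1/6 × 12 = −2. C's best response falls — the actions are strategic substitutes.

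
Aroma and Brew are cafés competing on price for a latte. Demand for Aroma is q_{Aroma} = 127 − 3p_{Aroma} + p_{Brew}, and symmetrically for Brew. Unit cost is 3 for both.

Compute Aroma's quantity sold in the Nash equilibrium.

72.6

Aroma's profit: π = (p_{Aroma} − 3)(127 − 3p_{Aroma} + p_{Brew}).
∂π/∂p_{Aroma} = 136 − 6p_{Aroma} + p_{Brew} = 0 ⇒ p_{Aroma} = 68/3 + (1/6)p_{Brew}.
Setting p_{Aroma} = p_{Brew} in the reaction function: p_{Aroma} = 68/3 + (1/6)p_{Aroma}, so p_{Aroma} = (68/3) / (5/6) = 27.2.
q_{Aroma} = 127 − 3·27.2 + 27.2 = 72.6.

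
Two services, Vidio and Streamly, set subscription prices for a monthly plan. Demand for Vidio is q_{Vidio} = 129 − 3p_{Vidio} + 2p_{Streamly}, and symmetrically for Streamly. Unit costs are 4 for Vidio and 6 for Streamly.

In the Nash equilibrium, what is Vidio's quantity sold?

Vidio's profit: π = (p_{Vidio} − 4)(129 − 3p_{Vidio} + 2p_{Streamly}).
∂π/∂p_{Vidio} = 141 − 6p_{Vidio} + 2p_{Streamly} = 0 ⇒ p_{Vidio} = 23.5 + (1/3)p_{Streamly}.
Similarly p_{Streamly} = 24.5 + (1/3)p_{Vidio}.
Solving the two reaction functions simultaneously: (1 − (1/3)(1/3))p_{Vidio} = 23.5 + (1/3)·24.5, so (8/9)p_{Vidio} = 95/3 and p_{Vidio} = 35.625.
Then p_{Streamly} = 24.5 + (1/3)·35.625 = 36.375.
q_{Vidio} = 129 − 3·35.625 + 2·36.375 = 94.875.

94.875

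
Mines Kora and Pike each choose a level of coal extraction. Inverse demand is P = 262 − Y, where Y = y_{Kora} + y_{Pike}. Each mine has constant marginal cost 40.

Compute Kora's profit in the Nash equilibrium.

Mine Kora's profit: π = y_{Kora}(262 − (y_{Kora} + y_{Pike})) − 40y_{Kora}.
∂π/∂y_{Kora} = 222 − 2y_{Kora} − y_{Pike} = 0, so y_{Kora} = 111 − 0.5y_{Pike}.
Setting y_{Kora} = y_{Pike} in the reaction function: y_{Kora} = 111 − 0.5y_{Kora}, so y_{Kora} = 111 / 1.5 = 74.
Price P = 262 − 148 = 114.
Kora's profit: (114 − 40)·74 = 5476.

5476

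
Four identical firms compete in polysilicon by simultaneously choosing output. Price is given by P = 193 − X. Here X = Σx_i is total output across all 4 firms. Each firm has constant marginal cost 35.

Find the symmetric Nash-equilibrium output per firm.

A representative firm's profit is π_i = x_i(193 − X) − 35x_i, with X = x_i + Σ_{j≠i} x_j.
First-order condition: 158 − 2x_i − Σ_{j≠i} x_j = 0.
Imposing symmetry (x_j = x for all j) turns Σ_{j≠i} x_j into 3x, so 158 = 5x and x = 31.6.

31.6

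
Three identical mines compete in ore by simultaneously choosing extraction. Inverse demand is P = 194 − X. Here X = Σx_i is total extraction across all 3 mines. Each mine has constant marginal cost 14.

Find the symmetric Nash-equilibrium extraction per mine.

A representative mine's profit is π_i = x_i(194 − X) − 14x_i, with X = x_i + Σ_{j≠i} x_j.
First-order condition: 180 − 2x_i − Σ_{j≠i} x_j = 0.
Imposing symmetry (x_j = x for all j) turns Σ_{j≠i} x_j into 2x, so 180 = 4x and x = 45.

45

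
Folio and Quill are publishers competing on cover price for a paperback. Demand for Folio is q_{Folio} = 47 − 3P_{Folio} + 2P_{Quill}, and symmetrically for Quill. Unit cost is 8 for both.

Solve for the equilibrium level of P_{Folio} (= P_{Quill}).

17.75

Folio's profit: π = (P_{Folio} − 8)(47 − 3P_{Folio} + 2P_{Quill}).
∂π/∂P_{Folio} = 71 − 6P_{Folio} + 2P_{Quill} = 0 ⇒ P_{Folio} = 71/6 + (1/3)P_{Quill}.
Setting P_{Folio} = P_{Quill} in the reaction function: P_{Folio} = 71/6 + (1/3)P_{Folio}, so P_{Folio} = (71/6) / (2/3) = 17.75.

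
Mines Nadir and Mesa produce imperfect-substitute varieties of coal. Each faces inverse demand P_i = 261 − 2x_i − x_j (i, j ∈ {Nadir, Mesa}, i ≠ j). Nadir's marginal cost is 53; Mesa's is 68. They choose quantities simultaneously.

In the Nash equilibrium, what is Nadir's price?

Mine Nadir's profit: π = x_{Nadir}(261 − 2x_{Nadir} − x_{Mesa}) − 53x_{Nadir}.
∂π/∂x_{Nadir} = 208 − 4x_{Nadir} − x_{Mesa} = 0 ⇒ x_{Nadir} = 52 − 0.25x_{Mesa}.
Similarly x_{Mesa} = 48.25 − 0.25x_{Nadir}.
Substituting the second reaction function into the first: x_{Nadir} = 52 − 0.25(48.25 − 0.25x_{Nadir}), which gives 0.9375x_{Nadir} = 39.9375 ⇒ x_{Nadir} = 42.6.
Then x_{Mesa} = 48.25 − 0.25·42.6 = 37.6.
P_{Nadir} = 261 − 2·42.6 − 37.6 = 138.2.

138.2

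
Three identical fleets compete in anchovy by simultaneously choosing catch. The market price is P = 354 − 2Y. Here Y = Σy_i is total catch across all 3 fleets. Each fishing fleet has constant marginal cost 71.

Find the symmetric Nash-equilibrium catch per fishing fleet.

35.375

A representative fishing fleet's profit is π_i = y_i(354 − 2Y) − 71y_i, with Y = y_i + Σ_{j≠i} y_j.
First-order condition: 283 − 4y_i − 2Σ_{j≠i} y_j = 0.
In a symmetric equilibrium every fishing fleet chooses the same y, so Σ_{j≠i} y_j = 2y. The condition becomes 283 − 8y = 0, giving y = 283/8 = 35.375.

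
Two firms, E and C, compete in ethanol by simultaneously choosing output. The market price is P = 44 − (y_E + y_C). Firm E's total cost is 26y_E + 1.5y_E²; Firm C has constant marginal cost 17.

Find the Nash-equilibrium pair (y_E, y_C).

1, 13

Firm E's profit: π = y_E(44 − (y_E + y_C)) − 26y_E − 1.5y_E².
∂π/∂y_E = 18 − 5y_E − y_C = 0, so y_E = 3.6 − 0.2y_C.
For C: ∂π/∂y_C = 27 − 2y_C − y_E = 0 ⇒ y_C = 13.5 − 0.5y_E.
Solving the two reaction functions simultaneously: (1 − (−0.2)(−0.5))y_E = 3.6 − 0.2·13.5, so 0.9y_E = 0.9 and y_E = 1.
Then y_C = 13.5 − 0.5·1 = 13.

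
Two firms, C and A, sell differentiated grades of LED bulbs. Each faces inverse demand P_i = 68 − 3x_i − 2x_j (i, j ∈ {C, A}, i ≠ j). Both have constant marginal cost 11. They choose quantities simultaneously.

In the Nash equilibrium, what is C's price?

32.375

Firm C's profit: π = x_C(68 − 3x_C − 2x_A) − 11x_C.
∂π/∂x_C = 57 − 6x_C − 2x_A = 0 ⇒ x_C = 9.5 − (1/3)x_A.
Setting x_C = x_A in the reaction function: x_C = 9.5 − (1/3)x_C, so x_C = 9.5 / (4/3) = 7.125.
P_C = 68 − 3·7.125 − 2·7.125 = 32.375.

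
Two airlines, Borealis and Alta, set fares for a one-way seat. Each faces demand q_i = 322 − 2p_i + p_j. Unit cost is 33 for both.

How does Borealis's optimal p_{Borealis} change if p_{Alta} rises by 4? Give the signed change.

1

Borealis's profit: π = (p_{Borealis} − 33)(322 − 2p_{Borealis} + p_{Alta}).
∂π/∂p_{Borealis} = 388 − 4p_{Borealis} + p_{Alta} = 0 ⇒ p_{Borealis} = 97 + 0.25p_{Alta}.
The reaction-function slope is 0.25, so a 4-unit rise in p_{Alta} moves p_{Borealis} by 0.25 × 4 = 1. Borealis's best response rises — the actions are strategic complements.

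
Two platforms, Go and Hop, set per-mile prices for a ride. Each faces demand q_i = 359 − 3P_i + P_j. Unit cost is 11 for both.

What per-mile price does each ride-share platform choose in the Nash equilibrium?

Go's profit: π = (P_{Go} − 11)(359 − 3P_{Go} + P_{Hop}).
∂π/∂P_{Go} = 392 − 6P_{Go} + P_{Hop} = 0 ⇒ P_{Go} = 196/3 + (1/6)P_{Hop}.
The game is symmetric, so in equilibrium P_{Hop} = P_{Go}: the reaction function gives (5/6)P_{Go} = 196/3, hence P_{Go} = 78.4.

78.4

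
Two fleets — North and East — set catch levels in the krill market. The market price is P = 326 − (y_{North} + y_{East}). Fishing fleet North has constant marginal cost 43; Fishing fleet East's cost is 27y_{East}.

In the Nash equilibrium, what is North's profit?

Fishing fleet North's profit: π = y_{North}(326 − (y_{North} + y_{East})) − 43y_{North}.
∂π/∂y_{North} = 283 − 2y_{North} − y_{East} = 0, so y_{North} = 141.5 − 0.5y_{East}.
By the same steps for East: y_{East} = 149.5 − 0.5y_{North}.
Plugging y_{East} into North's best response: y_{North} = 141.5 − 0.5(149.5 − 0.5y_{North}) ⇒ 0.75y_{North} = 66.75, so y_{North} = 89.
Then y_{East} = 149.5 − 0.5·89 = 105.
Price P = 326 − 194 = 132.
North's profit: (132 − 43)·89 = 7921.

7921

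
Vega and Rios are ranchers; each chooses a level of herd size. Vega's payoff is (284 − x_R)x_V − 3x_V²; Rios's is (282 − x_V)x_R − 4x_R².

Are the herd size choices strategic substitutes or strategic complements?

strategic substitutes

Expanding Vega's payoff: 284x_V − x_Rx_V − 3x_V².
∂π/∂x_V = 284 − x_R − 6x_V = 0, so x_V = 142/3 − (1/6)x_R.
The best-response slope dx_V/dx_R = −1/6 < 0: the reaction function is downward-sloping, so the choices are strategic substitutes.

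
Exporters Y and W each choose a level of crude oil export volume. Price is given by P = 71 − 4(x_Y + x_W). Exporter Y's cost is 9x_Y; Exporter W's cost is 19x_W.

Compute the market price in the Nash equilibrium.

33

Exporter Y's profit: π = x_Y(71 − 4(x_Y + x_W)) − 9x_Y.
∂π/∂x_Y = 62 − 8x_Y − 4x_W = 0, so x_Y = 7.75 − 0.5x_W.
By the same steps for W: x_W = 6.5 − 0.5x_Y.
Substituting the second reaction function into the first: x_Y = 7.75 − 0.5(6.5 − 0.5x_Y), which gives 0.75x_Y = 4.5 ⇒ x_Y = 6.
Then x_W = 6.5 − 0.5·6 = 3.5.
Equilibrium price: P = 71 − 4·9.5 = 33.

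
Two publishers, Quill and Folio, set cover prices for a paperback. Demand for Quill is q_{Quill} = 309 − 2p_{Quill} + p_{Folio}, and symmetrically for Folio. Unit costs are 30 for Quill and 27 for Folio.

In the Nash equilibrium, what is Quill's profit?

Quill's profit: π = (p_{Quill} − 30)(309 − 2p_{Quill} + p_{Folio}).
∂π/∂p_{Quill} = 369 − 4p_{Quill} + p_{Folio} = 0 ⇒ p_{Quill} = 92.25 + 0.25p_{Folio}.
Similarly p_{Folio} = 90.75 + 0.25p_{Quill}.
Solving the two reaction functions simultaneously: (1 − (0.25)(0.25))p_{Quill} = 92.25 + 0.25·90.75, so 0.9375p_{Quill} = 114.9375 and p_{Quill} = 122.6.
Then p_{Folio} = 90.75 + 0.25·122.6 = 121.4.
q_{Quill} = 309 − 2·122.6 + 121.4 = 185.2.
Profit = (122.6 − 30)·185.2 = 17149.52.

17149.52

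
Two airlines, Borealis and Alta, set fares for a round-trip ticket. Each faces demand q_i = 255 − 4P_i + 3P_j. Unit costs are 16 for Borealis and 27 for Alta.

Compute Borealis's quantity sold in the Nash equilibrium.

Borealis's profit: π = (P_{Borealis} − 16)(255 − 4P_{Borealis} + 3P_{Alta}).
∂π/∂P_{Borealis} = 319 − 8P_{Borealis} + 3P_{Alta} = 0 ⇒ P_{Borealis} = 39.875 + 0.375P_{Alta}.
Similarly P_{Alta} = 45.375 + 0.375P_{Borealis}.
Plugging P_{Alta} into Borealis's best response: P_{Borealis} = 39.875 + 0.375(45.375 + 0.375P_{Borealis}) ⇒ (55/64)P_{Borealis} = 3641/64, so P_{Borealis} = 66.2.
Then P_{Alta} = 45.375 + 0.375·66.2 = 70.2.
q_{Borealis} = 255 − 4·66.2 + 3·70.2 = 200.8.

200.8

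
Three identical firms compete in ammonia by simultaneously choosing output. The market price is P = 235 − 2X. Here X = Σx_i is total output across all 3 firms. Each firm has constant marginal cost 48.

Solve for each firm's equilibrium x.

23.375

A representative firm's profit is π_i = x_i(235 − 2X) − 48x_i, with X = x_i + Σ_{j≠i} x_j.
First-order condition: 187 − 4x_i − 2Σ_{j≠i} x_j = 0.
Imposing symmetry (x_j = x for all j) turns Σ_{j≠i} x_j into 2x, so 187 = 8x and x = 23.375.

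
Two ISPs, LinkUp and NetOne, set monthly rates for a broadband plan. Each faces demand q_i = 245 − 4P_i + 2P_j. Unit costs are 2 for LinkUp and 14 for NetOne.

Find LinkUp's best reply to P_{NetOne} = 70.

49.125

LinkUp's profit: π = (P_{LinkUp} − 2)(245 − 4P_{LinkUp} + 2P_{NetOne}).
∂π/∂P_{LinkUp} = 253 − 8P_{LinkUp} + 2P_{NetOne} = 0 ⇒ P_{LinkUp} = 31.625 + 0.25P_{NetOne}.
At P_{NetOne} = 70: P_{LinkUp} = 31.625 + 0.25·70 = 49.125.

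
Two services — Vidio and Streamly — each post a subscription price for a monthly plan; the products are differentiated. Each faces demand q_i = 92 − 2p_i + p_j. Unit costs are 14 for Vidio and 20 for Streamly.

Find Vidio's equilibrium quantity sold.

53.6

Vidio's profit: π = (p_{Vidio} − 14)(92 − 2p_{Vidio} + p_{Streamly}).
∂π/∂p_{Vidio} = 120 − 4p_{Vidio} + p_{Streamly} = 0 ⇒ p_{Vidio} = 30 + 0.25p_{Streamly}.
Similarly p_{Streamly} = 33 + 0.25p_{Vidio}.
Plugging p_{Streamly} into Vidio's best response: p_{Vidio} = 30 + 0.25(33 + 0.25p_{Vidio}) ⇒ 0.9375p_{Vidio} = 38.25, so p_{Vidio} = 40.8.
Then p_{Streamly} = 33 + 0.25·40.8 = 43.2.
q_{Vidio} = 92 − 2·40.8 + 43.2 = 53.6.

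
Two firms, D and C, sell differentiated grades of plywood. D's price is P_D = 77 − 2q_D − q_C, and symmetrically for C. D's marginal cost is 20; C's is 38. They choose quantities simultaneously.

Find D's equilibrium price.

Firm D's profit: π = q_D(77 − 2q_D − q_C) − 20q_D.
∂π/∂q_D = 57 − 4q_D − q_C = 0 ⇒ q_D = 14.25 − 0.25q_C.
Similarly q_C = 9.75 − 0.25q_D.
Solving the two reaction functions simultaneously: (1 − (−0.25)(−0.25))q_D = 14.25 − 0.25·9.75, so 0.9375q_D = 11.8125 and q_D = 12.6.
Then q_C = 9.75 − 0.25·12.6 = 6.6.
P_D = 77 − 2·12.6 − 6.6 = 45.2.

45.2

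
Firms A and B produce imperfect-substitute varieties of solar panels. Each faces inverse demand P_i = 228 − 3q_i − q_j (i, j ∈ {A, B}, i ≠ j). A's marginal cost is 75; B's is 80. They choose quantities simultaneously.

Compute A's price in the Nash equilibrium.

Firm A's profit: π = q_A(228 − 3q_A − q_B) − 75q_A.
∂π/∂q_A = 153 − 6q_A − q_B = 0 ⇒ q_A = 25.5 − (1/6)q_B.
Similarly q_B = 74/3 − (1/6)q_A.
Substituting the second reaction function into the first: q_A = 25.5 − (1/6)(74/3 − (1/6)q_A), which gives (35/36)q_A = 385/18 ⇒ q_A = 22.
Then q_B = 74/3 − (1/6)·22 = 21.
P_A = 228 − 3·22 − 21 = 141.

141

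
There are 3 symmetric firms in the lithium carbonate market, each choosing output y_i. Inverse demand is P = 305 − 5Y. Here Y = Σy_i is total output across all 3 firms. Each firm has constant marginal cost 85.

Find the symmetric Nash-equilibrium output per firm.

11

A representative firm's profit is π_i = y_i(305 − 5Y) − 85y_i, with Y = y_i + Σ_{j≠i} y_j.
First-order condition: 220 − 10y_i − 5Σ_{j≠i} y_j = 0.
In a symmetric equilibrium every firm chooses the same y, so Σ_{j≠i} y_j = 2y. The condition becomes 220 − 20y = 0, giving y = 220/20 = 11.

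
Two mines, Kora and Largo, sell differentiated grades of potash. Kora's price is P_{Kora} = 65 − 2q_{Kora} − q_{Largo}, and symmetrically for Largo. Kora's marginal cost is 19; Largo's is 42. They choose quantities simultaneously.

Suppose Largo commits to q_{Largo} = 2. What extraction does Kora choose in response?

Mine Kora's profit: π = q_{Kora}(65 − 2q_{Kora} − q_{Largo}) − 19q_{Kora}.
∂π/∂q_{Kora} = 46 − 4q_{Kora} − q_{Largo} = 0 ⇒ q_{Kora} = 11.5 − 0.25q_{Largo}.
At q_{Largo} = 2: q_{Kora} = 11.5 − 0.25·2 = 11.

11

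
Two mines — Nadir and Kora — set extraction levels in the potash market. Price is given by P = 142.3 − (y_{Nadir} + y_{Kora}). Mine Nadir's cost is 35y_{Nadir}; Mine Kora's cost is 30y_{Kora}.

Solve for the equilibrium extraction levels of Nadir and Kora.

34.1, 39.1

Mine Nadir's profit: π = y_{Nadir}(142.3 − (y_{Nadir} + y_{Kora})) − 35y_{Nadir}.
∂π/∂y_{Nadir} = 107.3 − 2y_{Nadir} − y_{Kora} = 0, so y_{Nadir} = 53.65 − 0.5y_{Kora}.
By the same steps for Kora: y_{Kora} = 56.15 − 0.5y_{Nadir}.
Plugging y_{Kora} into Nadir's best response: y_{Nadir} = 53.65 − 0.5(56.15 − 0.5y_{Nadir}) ⇒ 0.75y_{Nadir} = 25.575, so y_{Nadir} = 34.1.
Then y_{Kora} = 56.15 − 0.5·34.1 = 39.1.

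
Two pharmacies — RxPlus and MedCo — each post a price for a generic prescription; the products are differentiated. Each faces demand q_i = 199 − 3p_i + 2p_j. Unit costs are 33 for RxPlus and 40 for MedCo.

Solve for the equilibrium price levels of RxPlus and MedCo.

RxPlus's profit: π = (p_{RxPlus} − 33)(199 − 3p_{RxPlus} + 2p_{MedCo}).
∂π/∂p_{RxPlus} = 298 − 6p_{RxPlus} + 2p_{MedCo} = 0 ⇒ p_{RxPlus} = 149/3 + (1/3)p_{MedCo}.
Similarly p_{MedCo} = 319/6 + (1/3)p_{RxPlus}.
Solving the two reaction functions simultaneously: (1 − (1/3)(1/3))p_{RxPlus} = 149/3 + (1/3)·(319/6), so (8/9)p_{RxPlus} = 1213/18 and p_{RxPlus} = 75.8125.
Then p_{MedCo} = 319/6 + (1/3)·75.8125 = 78.4375.

75.8125, 78.4375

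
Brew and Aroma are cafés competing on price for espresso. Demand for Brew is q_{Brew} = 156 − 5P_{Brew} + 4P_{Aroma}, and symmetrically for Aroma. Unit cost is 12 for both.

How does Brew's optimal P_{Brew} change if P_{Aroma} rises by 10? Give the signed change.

4

Brew's profit: π = (P_{Brew} − 12)(156 − 5P_{Brew} + 4P_{Aroma}).
∂π/∂P_{Brew} = 216 − 10P_{Brew} + 4P_{Aroma} = 0 ⇒ P_{Brew} = 21.6 + 0.4P_{Aroma}.
The reaction-function slope is 0.4, so a 10-unit rise in P_{Aroma} moves P_{Brew} by 0.4 × 10 = 4. Brew's best response rises — the actions are strategic complements.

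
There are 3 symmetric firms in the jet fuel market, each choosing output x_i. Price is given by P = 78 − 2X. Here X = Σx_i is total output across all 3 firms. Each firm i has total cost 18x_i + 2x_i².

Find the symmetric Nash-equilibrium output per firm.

5

A representative firm's profit is π_i = x_i(78 − 2X) − 18x_i − 2x_i², with X = x_i + Σ_{j≠i} x_j.
First-order condition: 60 − 8x_i − 2Σ_{j≠i} x_j = 0.
Imposing symmetry (x_j = x for all j) turns Σ_{j≠i} x_j into 2x, so 60 = 12x and x = 5.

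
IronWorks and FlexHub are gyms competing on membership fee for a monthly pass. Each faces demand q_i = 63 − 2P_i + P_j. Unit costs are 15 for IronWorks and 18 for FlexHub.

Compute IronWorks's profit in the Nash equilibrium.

537.92

IronWorks's profit: π = (P_{IronWorks} − 15)(63 − 2P_{IronWorks} + P_{FlexHub}).
∂π/∂P_{IronWorks} = 93 − 4P_{IronWorks} + P_{FlexHub} = 0 ⇒ P_{IronWorks} = 23.25 + 0.25P_{FlexHub}.
Similarly P_{FlexHub} = 24.75 + 0.25P_{IronWorks}.
Solving the two reaction functions simultaneously: (1 − (0.25)(0.25))P_{IronWorks} = 23.25 + 0.25·24.75, so 0.9375P_{IronWorks} = 29.4375 and P_{IronWorks} = 31.4.
Then P_{FlexHub} = 24.75 + 0.25·31.4 = 32.6.
q_{IronWorks} = 63 − 2·31.4 + 32.6 = 32.8.
Profit = (31.4 − 15)·32.8 = 537.92.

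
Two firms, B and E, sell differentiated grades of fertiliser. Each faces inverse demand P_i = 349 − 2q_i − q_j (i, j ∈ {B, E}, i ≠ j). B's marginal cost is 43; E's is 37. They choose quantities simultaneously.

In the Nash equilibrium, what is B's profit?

Firm B's profit: π = q_B(349 − 2q_B − q_E) − 43q_B.
∂π/∂q_B = 306 − 4q_B − q_E = 0 ⇒ q_B = 76.5 − 0.25q_E.
Similarly q_E = 78 − 0.25q_B.
Plugging q_E into B's best response: q_B = 76.5 − 0.25(78 − 0.25q_B) ⇒ 0.9375q_B = 57, so q_B = 60.8.
Then q_E = 78 − 0.25·60.8 = 62.8.
P_B = 349 − 2·60.8 − 62.8 = 164.6.
Profit = (164.6 − 43)·60.8 = 7393.28.

7393.28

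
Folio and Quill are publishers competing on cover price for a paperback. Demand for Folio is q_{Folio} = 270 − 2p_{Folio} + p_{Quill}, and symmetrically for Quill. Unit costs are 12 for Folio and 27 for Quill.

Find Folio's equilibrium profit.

Folio's profit: π = (p_{Folio} − 12)(270 − 2p_{Folio} + p_{Quill}).
∂π/∂p_{Folio} = 294 − 4p_{Folio} + p_{Quill} = 0 ⇒ p_{Folio} = 73.5 + 0.25p_{Quill}.
Similarly p_{Quill} = 81 + 0.25p_{Folio}.
Solving the two reaction functions simultaneously: (1 − (0.25)(0.25))p_{Folio} = 73.5 + 0.25·81, so 0.9375p_{Folio} = 93.75 and p_{Folio} = 100.
Then p_{Quill} = 81 + 0.25·100 = 106.
q_{Folio} = 270 − 2·100 + 106 = 176.
Profit = (100 − 12)·176 = 15488.

15488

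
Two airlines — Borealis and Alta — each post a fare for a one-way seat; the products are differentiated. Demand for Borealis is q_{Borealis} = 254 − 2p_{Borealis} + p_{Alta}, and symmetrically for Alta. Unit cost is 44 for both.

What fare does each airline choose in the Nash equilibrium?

Borealis's profit: π = (p_{Borealis} − 44)(254 − 2p_{Borealis} + p_{Alta}).
∂π/∂p_{Borealis} = 342 − 4p_{Borealis} + p_{Alta} = 0 ⇒ p_{Borealis} = 85.5 + 0.25p_{Alta}.
Setting p_{Borealis} = p_{Alta} in the reaction function: p_{Borealis} = 85.5 + 0.25p_{Borealis}, so p_{Borealis} = 85.5 / 0.75 = 114.

114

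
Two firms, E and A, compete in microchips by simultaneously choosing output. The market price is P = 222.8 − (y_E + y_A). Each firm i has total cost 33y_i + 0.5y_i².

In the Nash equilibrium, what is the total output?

94.9

Firm E's profit: π = y_E(222.8 − (y_E + y_A)) − 33y_E − 0.5y_E².
∂π/∂y_E = 189.8 − 3y_E − y_A = 0, so y_E = 949/15 − (1/3)y_A.
By symmetry y_A = y_E; substituting into the reaction function, (4/3)y_E = 949/15 and y_E = 47.45.
Total output: 47.45 + 47.45 = 94.9.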